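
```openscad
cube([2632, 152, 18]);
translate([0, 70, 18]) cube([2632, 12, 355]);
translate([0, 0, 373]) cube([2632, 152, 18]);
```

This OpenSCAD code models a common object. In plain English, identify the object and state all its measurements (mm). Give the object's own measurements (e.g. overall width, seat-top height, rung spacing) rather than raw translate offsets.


An I-beam lying along x, 2632 mm long. Overall section height 391 mm. Two flanges 152 mm wide (y) and 18 mm thick, one on the floor and one at the top; a web 12 mm thick runs between them, centred on the flange width.


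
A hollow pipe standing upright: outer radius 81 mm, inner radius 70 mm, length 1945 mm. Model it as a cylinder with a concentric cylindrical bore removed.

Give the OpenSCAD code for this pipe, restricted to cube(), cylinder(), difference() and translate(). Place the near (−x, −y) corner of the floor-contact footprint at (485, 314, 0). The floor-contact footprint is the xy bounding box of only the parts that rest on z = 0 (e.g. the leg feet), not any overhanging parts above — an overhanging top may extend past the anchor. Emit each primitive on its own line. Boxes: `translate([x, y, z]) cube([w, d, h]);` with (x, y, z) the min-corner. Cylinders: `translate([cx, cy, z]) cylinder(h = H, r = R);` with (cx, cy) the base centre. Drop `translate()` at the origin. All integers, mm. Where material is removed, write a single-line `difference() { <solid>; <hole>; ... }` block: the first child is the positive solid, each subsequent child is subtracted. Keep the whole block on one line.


difference() { translate([566, 395, 0]) cylinder(h = 1945, r = 81); translate([566, 395, 0]) cylinder(h = 1945, r = 70); }


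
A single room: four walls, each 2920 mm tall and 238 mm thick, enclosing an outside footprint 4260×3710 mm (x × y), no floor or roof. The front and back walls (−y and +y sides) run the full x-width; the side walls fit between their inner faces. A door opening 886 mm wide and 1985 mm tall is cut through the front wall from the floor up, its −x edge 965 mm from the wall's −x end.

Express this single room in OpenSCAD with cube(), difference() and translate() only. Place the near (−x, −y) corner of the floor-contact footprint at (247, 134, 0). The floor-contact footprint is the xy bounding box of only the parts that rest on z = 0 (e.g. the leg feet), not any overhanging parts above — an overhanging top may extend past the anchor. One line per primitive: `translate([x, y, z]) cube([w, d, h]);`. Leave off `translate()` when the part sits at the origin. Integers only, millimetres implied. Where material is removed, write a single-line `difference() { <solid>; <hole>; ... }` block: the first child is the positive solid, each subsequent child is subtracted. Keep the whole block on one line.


difference() { translate([247, 134, 0]) cube([4260, 238, 2920]); translate([1212, 134, 0]) cube([886, 238, 1985]); }
translate([247, 3606, 0]) cube([4260, 238, 2920]);
translate([247, 372, 0]) cube([238, 3234, 2920]);
translate([4269, 372, 0]) cube([238, 3234, 2920]);


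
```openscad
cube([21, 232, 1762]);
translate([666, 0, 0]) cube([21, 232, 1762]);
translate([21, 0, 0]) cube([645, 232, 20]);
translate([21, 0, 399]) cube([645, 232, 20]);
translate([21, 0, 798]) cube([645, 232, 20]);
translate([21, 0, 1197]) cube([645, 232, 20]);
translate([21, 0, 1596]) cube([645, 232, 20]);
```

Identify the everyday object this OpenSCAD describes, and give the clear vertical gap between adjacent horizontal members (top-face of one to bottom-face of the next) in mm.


A bookshelf. The clear shelf gap is 379 mm.

Two tall side panels with 5 horizontal boards between them — a bookshelf. The first two shelf undersides are at z = 0 and z = 399; with shelf thickness 20, the clear gap is 399 − 0 − 20 = 379 mm.


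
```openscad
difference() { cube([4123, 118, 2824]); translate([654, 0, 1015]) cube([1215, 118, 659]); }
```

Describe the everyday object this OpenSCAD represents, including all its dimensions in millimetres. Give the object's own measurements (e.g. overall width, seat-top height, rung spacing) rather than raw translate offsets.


A wall 4123 mm long (x), 118 mm thick (y), 2824 mm tall, with a rectangular window opening cut through it. The opening is 1215 mm wide and 659 mm tall; its sill is at z = 1015 mm and its near (−x) edge is 654 mm from the wall's −x end. The opening passes through the full wall thickness.


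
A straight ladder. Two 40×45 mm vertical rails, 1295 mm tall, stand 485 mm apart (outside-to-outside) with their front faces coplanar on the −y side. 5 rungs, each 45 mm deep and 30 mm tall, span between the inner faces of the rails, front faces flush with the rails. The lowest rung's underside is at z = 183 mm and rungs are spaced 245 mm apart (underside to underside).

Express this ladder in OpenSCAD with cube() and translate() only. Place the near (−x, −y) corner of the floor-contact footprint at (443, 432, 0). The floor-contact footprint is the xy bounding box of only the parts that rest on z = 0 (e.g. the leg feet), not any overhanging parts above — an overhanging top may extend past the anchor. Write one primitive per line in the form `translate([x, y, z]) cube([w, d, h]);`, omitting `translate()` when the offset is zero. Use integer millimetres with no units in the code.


// rung span = 485 - 2*40 = 405
// rung[k] z = 183 + k*245
translate([443, 432, 0]) cube([40, 45, 1295]);
translate([888, 432, 0]) cube([40, 45, 1295]);
translate([483, 432, 183]) cube([405, 45, 30]);
translate([483, 432, 428]) cube([405, 45, 30]);
translate([483, 432, 673]) cube([405, 45, 30]);
translate([483, 432, 918]) cube([405, 45, 30]);
translate([483, 432, 1163]) cube([405, 45, 30]);


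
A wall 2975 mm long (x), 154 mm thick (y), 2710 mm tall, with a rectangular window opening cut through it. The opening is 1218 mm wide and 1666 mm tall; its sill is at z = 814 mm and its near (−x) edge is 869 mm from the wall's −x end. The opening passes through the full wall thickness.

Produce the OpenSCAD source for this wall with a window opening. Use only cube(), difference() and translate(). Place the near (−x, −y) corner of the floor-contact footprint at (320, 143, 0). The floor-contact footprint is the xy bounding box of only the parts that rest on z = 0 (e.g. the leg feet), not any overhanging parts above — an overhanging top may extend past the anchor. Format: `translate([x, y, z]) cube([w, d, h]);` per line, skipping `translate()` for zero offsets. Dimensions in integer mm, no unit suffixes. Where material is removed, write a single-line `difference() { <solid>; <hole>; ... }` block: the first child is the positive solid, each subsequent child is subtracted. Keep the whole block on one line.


difference() { translate([320, 143, 0]) cube([2975, 154, 2710]); translate([1189, 143, 814]) cube([1218, 154, 1666]); }


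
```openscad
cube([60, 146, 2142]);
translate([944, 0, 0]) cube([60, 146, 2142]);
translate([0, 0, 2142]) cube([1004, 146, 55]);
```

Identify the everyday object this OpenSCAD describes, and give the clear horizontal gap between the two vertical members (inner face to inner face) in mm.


A door frame. The clear opening width is 884 mm.

Two 2142 mm tall posts with a header on top — a door frame. The left jamb is 60 mm wide at x = 0; the right jamb starts at x = 944. The clear opening is 944 − 60 = 884 mm.


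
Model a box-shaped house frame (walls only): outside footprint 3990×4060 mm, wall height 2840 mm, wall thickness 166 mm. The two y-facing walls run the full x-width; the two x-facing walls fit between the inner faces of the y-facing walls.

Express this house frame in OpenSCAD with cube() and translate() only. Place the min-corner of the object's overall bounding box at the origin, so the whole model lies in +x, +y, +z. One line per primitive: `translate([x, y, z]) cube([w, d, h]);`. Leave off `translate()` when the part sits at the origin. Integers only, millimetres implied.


cube([3990, 166, 2840]);
translate([0, 3894, 0]) cube([3990, 166, 2840]);
translate([0, 166, 0]) cube([166, 3728, 2840]);
translate([3824, 166, 0]) cube([166, 3728, 2840]);


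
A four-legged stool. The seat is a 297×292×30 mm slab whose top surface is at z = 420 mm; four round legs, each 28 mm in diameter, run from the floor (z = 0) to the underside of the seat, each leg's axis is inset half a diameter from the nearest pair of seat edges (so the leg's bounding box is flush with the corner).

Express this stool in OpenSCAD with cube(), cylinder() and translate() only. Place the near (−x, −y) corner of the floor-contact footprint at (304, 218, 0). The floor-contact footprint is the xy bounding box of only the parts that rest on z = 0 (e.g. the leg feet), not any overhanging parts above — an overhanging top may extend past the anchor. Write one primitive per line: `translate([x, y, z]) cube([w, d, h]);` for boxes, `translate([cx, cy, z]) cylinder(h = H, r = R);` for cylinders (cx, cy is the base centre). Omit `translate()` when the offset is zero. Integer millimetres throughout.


translate([304, 218, 390]) cube([297, 292, 30]);
translate([318, 232, 0]) cylinder(h = 390, r = 14);
translate([587, 232, 0]) cylinder(h = 390, r = 14);
translate([318, 496, 0]) cylinder(h = 390, r = 14);
translate([587, 496, 0]) cylinder(h = 390, r = 14);


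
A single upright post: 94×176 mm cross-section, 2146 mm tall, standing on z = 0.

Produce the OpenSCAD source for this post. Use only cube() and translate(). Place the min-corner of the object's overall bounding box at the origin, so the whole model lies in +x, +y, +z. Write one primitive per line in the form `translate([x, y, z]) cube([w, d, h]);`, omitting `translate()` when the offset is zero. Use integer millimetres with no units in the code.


cube([94, 176, 2146]);


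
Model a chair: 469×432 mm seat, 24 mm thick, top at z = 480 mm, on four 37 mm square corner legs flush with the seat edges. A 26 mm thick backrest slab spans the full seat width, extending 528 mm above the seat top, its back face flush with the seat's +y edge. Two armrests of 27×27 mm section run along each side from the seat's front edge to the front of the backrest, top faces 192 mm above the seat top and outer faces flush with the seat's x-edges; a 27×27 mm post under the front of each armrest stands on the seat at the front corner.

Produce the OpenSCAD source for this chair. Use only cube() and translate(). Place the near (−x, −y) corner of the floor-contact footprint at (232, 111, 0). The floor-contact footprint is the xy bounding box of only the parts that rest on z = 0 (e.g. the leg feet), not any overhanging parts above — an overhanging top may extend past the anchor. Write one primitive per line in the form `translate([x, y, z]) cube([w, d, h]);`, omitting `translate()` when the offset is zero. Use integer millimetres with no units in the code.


// leg_h = 480 - 24 = 456
// arm post h = 192 - 27 = 165
translate([232, 111, 456]) cube([469, 432, 24]);
translate([232, 111, 0]) cube([37, 37, 456]);
translate([664, 111, 0]) cube([37, 37, 456]);
translate([232, 506, 0]) cube([37, 37, 456]);
translate([664, 506, 0]) cube([37, 37, 456]);
translate([232, 517, 480]) cube([469, 26, 528]);
translate([232, 111, 645]) cube([27, 406, 27]);
translate([674, 111, 645]) cube([27, 406, 27]);
translate([232, 111, 480]) cube([27, 27, 165]);
translate([674, 111, 480]) cube([27, 27, 165]);


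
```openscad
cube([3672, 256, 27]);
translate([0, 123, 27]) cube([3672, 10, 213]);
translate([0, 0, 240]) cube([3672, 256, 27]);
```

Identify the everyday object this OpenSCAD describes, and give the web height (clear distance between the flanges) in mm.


An I-beam. The web height is 213 mm.

Two wide flanges with a thin centred web — an I-beam. Overall 267 mm minus two 27 mm flanges gives a web of 267 − 2·27 = 213 mm.


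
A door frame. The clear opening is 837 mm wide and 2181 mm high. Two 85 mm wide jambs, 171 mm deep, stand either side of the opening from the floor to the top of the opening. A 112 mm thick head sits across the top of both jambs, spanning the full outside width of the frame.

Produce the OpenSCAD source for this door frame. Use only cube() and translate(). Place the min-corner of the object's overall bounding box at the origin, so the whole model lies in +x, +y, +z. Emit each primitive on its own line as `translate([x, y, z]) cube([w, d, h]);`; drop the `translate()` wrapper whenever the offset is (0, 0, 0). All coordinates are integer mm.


cube([85, 171, 2181]);
translate([922, 0, 0]) cube([85, 171, 2181]);
translate([0, 0, 2181]) cube([1007, 171, 112]);


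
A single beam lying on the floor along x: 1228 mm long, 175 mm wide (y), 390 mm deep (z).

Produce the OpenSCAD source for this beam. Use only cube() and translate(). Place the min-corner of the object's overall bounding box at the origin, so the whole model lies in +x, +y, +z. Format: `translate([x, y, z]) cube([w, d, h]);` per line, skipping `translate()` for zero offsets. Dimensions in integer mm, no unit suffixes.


cube([1228, 175, 390]);


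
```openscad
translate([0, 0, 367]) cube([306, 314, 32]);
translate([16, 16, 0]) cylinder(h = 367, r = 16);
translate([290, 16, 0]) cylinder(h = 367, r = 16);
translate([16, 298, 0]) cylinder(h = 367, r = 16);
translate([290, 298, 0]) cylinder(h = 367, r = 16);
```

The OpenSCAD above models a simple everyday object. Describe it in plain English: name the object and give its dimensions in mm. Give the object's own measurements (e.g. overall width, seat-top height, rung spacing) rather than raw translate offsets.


A simple wooden stool: a rectangular seat 306 mm (x) by 314 mm (y), 32 mm thick, top face at z = 399 mm, on four round legs, each 32 mm in diameter. The legs rest on z = 0, each leg's axis is inset half a diameter from the nearest pair of seat edges (so the leg's bounding box is flush with the corner).


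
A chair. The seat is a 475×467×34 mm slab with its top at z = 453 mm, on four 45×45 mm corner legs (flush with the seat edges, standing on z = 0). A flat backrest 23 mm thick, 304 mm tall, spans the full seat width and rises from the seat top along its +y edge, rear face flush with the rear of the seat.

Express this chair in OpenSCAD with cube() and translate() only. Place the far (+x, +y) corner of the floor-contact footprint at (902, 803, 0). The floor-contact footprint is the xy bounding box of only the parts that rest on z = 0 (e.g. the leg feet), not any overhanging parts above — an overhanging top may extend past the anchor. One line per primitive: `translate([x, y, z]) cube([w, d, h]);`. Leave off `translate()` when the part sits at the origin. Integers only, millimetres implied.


translate([427, 336, 419]) cube([475, 467, 34]);
translate([427, 336, 0]) cube([45, 45, 419]);
translate([857, 336, 0]) cube([45, 45, 419]);
translate([427, 758, 0]) cube([45, 45, 419]);
translate([857, 758, 0]) cube([45, 45, 419]);
translate([427, 780, 453]) cube([475, 23, 304]);


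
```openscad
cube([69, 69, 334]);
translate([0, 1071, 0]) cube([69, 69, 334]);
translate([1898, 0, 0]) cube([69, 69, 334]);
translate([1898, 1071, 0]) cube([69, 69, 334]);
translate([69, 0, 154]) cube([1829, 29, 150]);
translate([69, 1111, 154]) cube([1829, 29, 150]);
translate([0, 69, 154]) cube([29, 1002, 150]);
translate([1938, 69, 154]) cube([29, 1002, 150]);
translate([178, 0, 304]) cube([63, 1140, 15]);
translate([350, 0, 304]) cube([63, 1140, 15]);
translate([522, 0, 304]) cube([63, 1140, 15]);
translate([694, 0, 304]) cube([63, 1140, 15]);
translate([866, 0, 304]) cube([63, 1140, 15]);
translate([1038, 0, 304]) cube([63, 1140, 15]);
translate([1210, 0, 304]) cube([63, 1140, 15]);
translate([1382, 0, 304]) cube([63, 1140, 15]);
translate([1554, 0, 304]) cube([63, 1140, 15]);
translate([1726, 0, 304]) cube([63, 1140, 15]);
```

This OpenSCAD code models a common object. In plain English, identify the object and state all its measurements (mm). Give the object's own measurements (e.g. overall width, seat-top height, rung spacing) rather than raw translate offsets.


A bed frame 1967 mm long (x) by 1140 mm wide (y). Four 69×69 mm corner posts, 334 mm tall, at the corners of the footprint. Four rails of 29 mm thickness and 150 mm height run between adjacent posts with their undersides at z = 154 mm, their outer faces flush with the outside of the frame (the two x-running rails run between the posts' inner faces; the two y-running rails run between the posts' inner faces). 10 slats, each 63 mm wide (x) and 15 mm thick, lie across the top of the two x-running rails, running the full 1140 mm width of the frame in y; along x they sit between the end posts with a 109 mm gap after the −x posts and between neighbouring slats and before the +x posts.


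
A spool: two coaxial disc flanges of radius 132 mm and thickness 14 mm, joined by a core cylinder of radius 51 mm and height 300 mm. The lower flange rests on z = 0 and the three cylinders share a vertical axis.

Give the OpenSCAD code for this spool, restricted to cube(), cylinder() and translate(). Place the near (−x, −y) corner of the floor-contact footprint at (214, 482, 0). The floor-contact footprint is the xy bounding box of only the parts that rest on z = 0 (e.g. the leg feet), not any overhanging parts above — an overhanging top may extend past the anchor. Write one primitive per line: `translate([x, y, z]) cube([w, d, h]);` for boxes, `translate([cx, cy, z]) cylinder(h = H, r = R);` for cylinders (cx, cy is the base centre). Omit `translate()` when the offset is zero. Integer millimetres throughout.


translate([346, 614, 0]) cylinder(h = 14, r = 132);
translate([346, 614, 14]) cylinder(h = 300, r = 51);
translate([346, 614, 314]) cylinder(h = 14, r = 132);


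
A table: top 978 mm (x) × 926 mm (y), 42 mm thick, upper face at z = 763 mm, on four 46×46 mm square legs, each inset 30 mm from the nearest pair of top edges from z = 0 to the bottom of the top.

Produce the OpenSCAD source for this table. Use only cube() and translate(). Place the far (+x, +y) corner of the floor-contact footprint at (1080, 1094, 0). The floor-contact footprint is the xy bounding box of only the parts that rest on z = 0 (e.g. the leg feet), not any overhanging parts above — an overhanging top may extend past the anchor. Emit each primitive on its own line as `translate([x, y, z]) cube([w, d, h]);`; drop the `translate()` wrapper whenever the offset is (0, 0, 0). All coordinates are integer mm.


// leg_h = 763 - 42 = 721
translate([132, 198, 721]) cube([978, 926, 42]);
translate([162, 228, 0]) cube([46, 46, 721]);
translate([1034, 228, 0]) cube([46, 46, 721]);
translate([162, 1048, 0]) cube([46, 46, 721]);
translate([1034, 1048, 0]) cube([46, 46, 721]);


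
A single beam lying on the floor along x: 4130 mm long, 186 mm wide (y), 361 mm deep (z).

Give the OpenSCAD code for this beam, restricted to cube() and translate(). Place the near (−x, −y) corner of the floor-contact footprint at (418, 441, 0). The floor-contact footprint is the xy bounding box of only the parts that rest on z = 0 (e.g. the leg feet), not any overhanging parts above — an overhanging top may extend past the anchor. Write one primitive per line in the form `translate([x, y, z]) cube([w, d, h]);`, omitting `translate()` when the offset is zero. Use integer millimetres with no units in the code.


translate([418, 441, 0]) cube([4130, 186, 361]);


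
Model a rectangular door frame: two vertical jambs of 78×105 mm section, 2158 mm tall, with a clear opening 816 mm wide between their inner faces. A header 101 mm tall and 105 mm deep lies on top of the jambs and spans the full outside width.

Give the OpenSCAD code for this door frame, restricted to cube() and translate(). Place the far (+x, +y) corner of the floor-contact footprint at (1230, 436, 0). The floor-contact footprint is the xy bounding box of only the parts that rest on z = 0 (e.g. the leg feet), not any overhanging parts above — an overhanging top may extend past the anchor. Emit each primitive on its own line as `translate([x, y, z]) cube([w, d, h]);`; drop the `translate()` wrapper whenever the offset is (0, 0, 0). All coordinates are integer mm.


translate([258, 331, 0]) cube([78, 105, 2158]);
translate([1152, 331, 0]) cube([78, 105, 2158]);
translate([258, 331, 2158]) cube([972, 105, 101]);


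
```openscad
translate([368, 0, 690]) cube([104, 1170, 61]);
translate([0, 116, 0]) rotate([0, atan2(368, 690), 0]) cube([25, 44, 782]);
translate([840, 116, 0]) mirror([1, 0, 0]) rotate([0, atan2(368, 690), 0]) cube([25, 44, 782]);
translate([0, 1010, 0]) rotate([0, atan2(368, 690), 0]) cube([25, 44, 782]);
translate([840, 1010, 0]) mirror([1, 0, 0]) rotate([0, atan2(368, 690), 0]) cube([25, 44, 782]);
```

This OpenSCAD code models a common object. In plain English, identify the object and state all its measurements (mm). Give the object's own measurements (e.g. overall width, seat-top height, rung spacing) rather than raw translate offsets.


A sawhorse. A 104×1170×61 mm beam (x, y, z) sits on two A-frame leg pairs. Each pair is two raked legs of 25×44 mm section (44 mm along y) splaying symmetrically in x. Each leg rises 690 mm vertically over 368 mm of horizontal reach and is 782 mm long along its own axis. Every leg's outer bottom edge rests on the floor and its outer top edge meets a bottom edge of the beam — the left legs (tilting toward +x) meet the beam's −x bottom edge, the right legs (their mirror images, tilting toward −x) meet its +x bottom edge — so the leg tops tuck under the beam, the beam's underside is 690 mm above the floor, and the feet are 840 mm apart outside-to-outside with the beam centred between them. The two leg pairs are set in 116 mm from either end of the beam.


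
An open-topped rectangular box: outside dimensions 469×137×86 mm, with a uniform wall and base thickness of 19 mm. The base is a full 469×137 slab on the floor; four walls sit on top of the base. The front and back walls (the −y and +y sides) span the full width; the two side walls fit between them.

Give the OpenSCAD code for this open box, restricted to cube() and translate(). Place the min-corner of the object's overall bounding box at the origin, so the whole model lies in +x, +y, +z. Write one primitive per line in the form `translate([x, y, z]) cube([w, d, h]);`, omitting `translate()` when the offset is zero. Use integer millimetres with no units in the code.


cube([469, 137, 19]);
translate([0, 0, 19]) cube([469, 19, 67]);
translate([0, 118, 19]) cube([469, 19, 67]);
translate([0, 19, 19]) cube([19, 99, 67]);
translate([450, 19, 19]) cube([19, 99, 67]);


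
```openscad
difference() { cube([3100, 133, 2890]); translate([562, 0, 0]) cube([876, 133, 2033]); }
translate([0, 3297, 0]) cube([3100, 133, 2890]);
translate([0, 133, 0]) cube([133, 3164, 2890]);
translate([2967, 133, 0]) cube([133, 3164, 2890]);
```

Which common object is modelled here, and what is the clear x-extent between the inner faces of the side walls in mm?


A single room. The interior width is 2834 mm.

Four walls enclosing a rectangle with a door in the front wall — a room. Outside width 3100 minus two 133 mm walls gives 2834 mm.


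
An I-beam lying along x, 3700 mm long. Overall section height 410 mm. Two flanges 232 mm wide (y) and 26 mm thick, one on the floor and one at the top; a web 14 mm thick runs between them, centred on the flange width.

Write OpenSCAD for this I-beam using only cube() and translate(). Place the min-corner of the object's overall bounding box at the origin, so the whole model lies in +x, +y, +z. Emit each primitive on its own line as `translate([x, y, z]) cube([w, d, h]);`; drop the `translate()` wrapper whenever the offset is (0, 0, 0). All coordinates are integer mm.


cube([3700, 232, 26]);
translate([0, 109, 26]) cube([3700, 14, 358]);
translate([0, 0, 384]) cube([3700, 232, 26]);


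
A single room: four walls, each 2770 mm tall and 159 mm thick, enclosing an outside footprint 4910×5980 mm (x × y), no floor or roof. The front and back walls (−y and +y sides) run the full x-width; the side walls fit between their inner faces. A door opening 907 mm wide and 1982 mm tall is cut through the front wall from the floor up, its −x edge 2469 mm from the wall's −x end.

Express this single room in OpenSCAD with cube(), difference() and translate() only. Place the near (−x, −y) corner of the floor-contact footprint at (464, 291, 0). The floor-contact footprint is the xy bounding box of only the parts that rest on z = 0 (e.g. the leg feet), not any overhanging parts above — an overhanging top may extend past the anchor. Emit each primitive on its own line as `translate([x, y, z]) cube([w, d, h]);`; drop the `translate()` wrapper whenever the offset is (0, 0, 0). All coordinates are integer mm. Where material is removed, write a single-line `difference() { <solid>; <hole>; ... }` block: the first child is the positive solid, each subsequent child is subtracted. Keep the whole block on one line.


difference() { translate([464, 291, 0]) cube([4910, 159, 2770]); translate([2933, 291, 0]) cube([907, 159, 1982]); }
translate([464, 6112, 0]) cube([4910, 159, 2770]);
translate([464, 450, 0]) cube([159, 5662, 2770]);
translate([5215, 450, 0]) cube([159, 5662, 2770]);


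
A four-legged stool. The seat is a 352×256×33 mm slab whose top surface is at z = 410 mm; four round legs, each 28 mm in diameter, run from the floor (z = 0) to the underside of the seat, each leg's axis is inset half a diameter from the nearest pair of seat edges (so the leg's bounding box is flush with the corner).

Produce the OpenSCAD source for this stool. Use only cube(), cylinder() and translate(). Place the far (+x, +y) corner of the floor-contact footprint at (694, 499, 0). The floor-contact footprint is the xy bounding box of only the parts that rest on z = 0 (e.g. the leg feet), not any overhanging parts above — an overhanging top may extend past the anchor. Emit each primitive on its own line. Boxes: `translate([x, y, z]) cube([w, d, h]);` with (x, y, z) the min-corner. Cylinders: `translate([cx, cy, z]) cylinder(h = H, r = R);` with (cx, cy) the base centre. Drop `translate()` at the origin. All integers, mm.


// leg_h = 410 - 33 = 377
translate([342, 243, 377]) cube([352, 256, 33]);
translate([356, 257, 0]) cylinder(h = 377, r = 14);
translate([680, 257, 0]) cylinder(h = 377, r = 14);
translate([356, 485, 0]) cylinder(h = 377, r = 14);
translate([680, 485, 0]) cylinder(h = 377, r = 14);


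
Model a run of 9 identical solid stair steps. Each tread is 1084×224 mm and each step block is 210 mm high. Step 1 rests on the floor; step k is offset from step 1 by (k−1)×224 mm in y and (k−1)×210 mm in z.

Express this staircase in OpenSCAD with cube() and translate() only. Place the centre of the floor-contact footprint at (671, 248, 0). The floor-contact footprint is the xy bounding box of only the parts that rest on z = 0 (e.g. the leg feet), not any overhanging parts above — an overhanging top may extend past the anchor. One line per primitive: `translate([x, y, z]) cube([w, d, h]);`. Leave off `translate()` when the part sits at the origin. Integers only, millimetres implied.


translate([129, 136, 0]) cube([1084, 224, 210]);
translate([129, 360, 210]) cube([1084, 224, 210]);
translate([129, 584, 420]) cube([1084, 224, 210]);
translate([129, 808, 630]) cube([1084, 224, 210]);
translate([129, 1032, 840]) cube([1084, 224, 210]);
translate([129, 1256, 1050]) cube([1084, 224, 210]);
translate([129, 1480, 1260]) cube([1084, 224, 210]);
translate([129, 1704, 1470]) cube([1084, 224, 210]);
translate([129, 1928, 1680]) cube([1084, 224, 210]);


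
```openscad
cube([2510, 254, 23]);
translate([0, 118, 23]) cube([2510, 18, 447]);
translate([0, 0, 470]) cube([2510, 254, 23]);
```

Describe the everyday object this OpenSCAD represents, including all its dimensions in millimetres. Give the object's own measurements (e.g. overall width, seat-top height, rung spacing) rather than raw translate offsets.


An I-beam lying along x, 2510 mm long. Overall section height 493 mm. Two flanges 254 mm wide (y) and 23 mm thick, one on the floor and one at the top; a web 18 mm thick runs between them, centred on the flange width.


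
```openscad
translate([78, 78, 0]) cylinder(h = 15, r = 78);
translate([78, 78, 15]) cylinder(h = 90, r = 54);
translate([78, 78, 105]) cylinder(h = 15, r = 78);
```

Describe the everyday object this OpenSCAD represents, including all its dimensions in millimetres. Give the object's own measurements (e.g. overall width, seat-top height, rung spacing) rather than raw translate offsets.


A spool: two coaxial disc flanges of radius 78 mm and thickness 15 mm, joined by a core cylinder of radius 54 mm and height 90 mm. The lower flange rests on z = 0 and the three cylinders share a vertical axis.


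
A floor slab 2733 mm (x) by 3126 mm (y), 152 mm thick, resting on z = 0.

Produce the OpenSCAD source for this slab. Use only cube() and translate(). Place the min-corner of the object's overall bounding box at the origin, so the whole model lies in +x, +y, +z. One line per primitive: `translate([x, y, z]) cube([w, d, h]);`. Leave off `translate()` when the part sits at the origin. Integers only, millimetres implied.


cube([2733, 3126, 152]);


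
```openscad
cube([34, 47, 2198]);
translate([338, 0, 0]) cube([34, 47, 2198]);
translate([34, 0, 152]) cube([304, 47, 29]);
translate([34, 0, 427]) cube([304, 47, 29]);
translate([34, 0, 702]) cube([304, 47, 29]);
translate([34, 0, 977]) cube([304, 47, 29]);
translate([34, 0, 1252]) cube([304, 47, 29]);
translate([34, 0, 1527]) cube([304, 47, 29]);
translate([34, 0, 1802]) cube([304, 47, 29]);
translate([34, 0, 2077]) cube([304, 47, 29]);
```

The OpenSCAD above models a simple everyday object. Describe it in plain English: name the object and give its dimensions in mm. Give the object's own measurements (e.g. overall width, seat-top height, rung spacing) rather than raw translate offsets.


A straight ladder. Two 34×47 mm vertical rails, 2198 mm tall, stand 372 mm apart (outside-to-outside) with their front faces coplanar on the −y side. 8 rungs, each 47 mm deep and 29 mm tall, span between the inner faces of the rails, front faces flush with the rails. The lowest rung's underside is at z = 152 mm and rungs are spaced 275 mm apart (underside to underside).


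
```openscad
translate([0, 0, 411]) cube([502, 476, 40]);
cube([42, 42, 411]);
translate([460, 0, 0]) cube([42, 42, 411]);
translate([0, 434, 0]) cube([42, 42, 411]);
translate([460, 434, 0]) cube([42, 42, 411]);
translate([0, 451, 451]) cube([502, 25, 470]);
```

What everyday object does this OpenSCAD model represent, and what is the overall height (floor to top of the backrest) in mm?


A chair. The overall height is 921 mm.

A slab on four corner posts with a tall panel at the back — a chair. The seat slab sits at z = 411 with thickness 40, and the 470 mm backrest starts at the seat top, so the overall height is 411 + 40 + 470 = 921 mm.


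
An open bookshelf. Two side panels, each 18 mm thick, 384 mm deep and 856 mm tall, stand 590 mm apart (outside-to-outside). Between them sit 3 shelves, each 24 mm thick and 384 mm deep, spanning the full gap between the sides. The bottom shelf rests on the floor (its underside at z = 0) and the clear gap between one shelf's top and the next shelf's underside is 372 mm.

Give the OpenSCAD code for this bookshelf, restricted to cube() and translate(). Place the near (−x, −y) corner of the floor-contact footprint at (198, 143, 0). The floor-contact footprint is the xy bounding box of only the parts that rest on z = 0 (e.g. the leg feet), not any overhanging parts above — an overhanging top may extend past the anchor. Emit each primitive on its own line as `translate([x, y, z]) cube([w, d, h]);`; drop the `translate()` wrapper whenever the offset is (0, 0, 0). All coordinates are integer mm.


translate([198, 143, 0]) cube([18, 384, 856]);
translate([770, 143, 0]) cube([18, 384, 856]);
translate([216, 143, 0]) cube([554, 384, 24]);
translate([216, 143, 396]) cube([554, 384, 24]);
translate([216, 143, 792]) cube([554, 384, 24]);


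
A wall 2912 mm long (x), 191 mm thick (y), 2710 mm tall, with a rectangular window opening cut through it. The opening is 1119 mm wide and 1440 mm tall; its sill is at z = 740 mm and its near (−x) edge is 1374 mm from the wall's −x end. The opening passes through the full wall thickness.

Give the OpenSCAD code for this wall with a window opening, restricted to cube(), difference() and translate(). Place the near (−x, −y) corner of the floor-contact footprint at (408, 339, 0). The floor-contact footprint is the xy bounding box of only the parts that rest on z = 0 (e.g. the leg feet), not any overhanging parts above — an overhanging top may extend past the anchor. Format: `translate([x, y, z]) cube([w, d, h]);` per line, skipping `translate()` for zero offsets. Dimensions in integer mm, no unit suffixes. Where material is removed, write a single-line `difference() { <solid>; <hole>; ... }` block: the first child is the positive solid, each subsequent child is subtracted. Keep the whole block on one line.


difference() { translate([408, 339, 0]) cube([2912, 191, 2710]); translate([1782, 339, 740]) cube([1119, 191, 1440]); }


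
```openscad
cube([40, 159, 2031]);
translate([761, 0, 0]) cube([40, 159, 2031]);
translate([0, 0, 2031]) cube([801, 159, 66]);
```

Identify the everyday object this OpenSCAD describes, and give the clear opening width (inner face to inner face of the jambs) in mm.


A door frame. The clear opening width is 721 mm.

Two 2031 mm tall posts with a header on top — a door frame. The left jamb is 40 mm wide at x = 0; the right jamb starts at x = 761. The clear opening is 761 − 40 = 721 mm.


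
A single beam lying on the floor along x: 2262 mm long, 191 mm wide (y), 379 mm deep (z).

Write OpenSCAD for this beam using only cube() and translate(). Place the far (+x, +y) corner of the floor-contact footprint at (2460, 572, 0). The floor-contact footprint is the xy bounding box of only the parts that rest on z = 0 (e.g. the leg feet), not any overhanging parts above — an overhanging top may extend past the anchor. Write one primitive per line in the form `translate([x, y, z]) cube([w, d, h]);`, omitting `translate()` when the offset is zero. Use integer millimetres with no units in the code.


translate([198, 381, 0]) cube([2262, 191, 379]);


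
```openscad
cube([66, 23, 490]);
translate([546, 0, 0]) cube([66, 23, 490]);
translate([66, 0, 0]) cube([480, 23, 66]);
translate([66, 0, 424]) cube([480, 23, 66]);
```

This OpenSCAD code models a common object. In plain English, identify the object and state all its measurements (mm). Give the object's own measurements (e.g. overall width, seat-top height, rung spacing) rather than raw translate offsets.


A rectangular picture frame lying in the x–z plane (depth along y). The opening is 480 mm wide (x) by 358 mm tall (z), surrounded by a border 66 mm wide on all four sides. The frame is 23 mm deep and is made of two full-height vertical stiles with two horizontal rails fitted between them.


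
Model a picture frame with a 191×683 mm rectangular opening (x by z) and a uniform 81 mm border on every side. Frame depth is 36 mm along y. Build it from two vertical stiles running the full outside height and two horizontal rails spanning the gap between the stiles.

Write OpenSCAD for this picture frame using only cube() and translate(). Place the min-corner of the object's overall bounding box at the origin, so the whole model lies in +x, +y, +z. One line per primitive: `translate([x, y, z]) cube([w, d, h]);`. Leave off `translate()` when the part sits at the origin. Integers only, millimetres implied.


cube([81, 36, 845]);
translate([272, 0, 0]) cube([81, 36, 845]);
translate([81, 0, 0]) cube([191, 36, 81]);
translate([81, 0, 764]) cube([191, 36, 81]);


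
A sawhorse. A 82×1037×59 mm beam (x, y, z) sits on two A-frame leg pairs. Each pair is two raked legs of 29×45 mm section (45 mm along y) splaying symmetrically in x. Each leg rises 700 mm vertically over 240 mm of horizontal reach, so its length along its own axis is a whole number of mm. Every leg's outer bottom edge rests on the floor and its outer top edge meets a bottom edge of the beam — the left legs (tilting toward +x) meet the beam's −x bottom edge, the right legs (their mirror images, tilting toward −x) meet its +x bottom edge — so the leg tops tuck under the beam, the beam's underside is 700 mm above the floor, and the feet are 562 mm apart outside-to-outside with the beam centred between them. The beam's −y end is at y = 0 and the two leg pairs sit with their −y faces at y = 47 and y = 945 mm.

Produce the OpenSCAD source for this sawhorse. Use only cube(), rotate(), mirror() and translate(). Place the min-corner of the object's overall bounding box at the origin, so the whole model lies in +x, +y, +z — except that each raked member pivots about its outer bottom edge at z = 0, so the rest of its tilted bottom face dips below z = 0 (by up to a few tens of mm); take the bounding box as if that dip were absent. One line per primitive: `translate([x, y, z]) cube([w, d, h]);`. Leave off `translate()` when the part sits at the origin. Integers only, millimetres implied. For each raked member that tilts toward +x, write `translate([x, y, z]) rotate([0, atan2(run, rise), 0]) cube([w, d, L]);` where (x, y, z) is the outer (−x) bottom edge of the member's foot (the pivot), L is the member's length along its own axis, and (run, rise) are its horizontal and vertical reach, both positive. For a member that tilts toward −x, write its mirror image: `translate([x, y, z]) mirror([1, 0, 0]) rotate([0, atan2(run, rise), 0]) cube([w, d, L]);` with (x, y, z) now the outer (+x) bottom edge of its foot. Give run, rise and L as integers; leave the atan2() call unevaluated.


translate([240, 0, 700]) cube([82, 1037, 59]);
translate([0, 47, 0]) rotate([0, atan2(240, 700), 0]) cube([29, 45, 740]);
translate([562, 47, 0]) mirror([1, 0, 0]) rotate([0, atan2(240, 700), 0]) cube([29, 45, 740]);
translate([0, 945, 0]) rotate([0, atan2(240, 700), 0]) cube([29, 45, 740]);
translate([562, 945, 0]) mirror([1, 0, 0]) rotate([0, atan2(240, 700), 0]) cube([29, 45, 740]);


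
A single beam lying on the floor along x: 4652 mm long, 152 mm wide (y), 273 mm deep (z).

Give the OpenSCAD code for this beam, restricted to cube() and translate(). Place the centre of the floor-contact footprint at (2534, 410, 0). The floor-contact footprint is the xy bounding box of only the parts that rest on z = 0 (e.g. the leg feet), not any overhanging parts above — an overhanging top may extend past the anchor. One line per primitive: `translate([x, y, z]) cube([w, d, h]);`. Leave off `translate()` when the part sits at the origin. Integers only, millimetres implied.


translate([208, 334, 0]) cube([4652, 152, 273]);


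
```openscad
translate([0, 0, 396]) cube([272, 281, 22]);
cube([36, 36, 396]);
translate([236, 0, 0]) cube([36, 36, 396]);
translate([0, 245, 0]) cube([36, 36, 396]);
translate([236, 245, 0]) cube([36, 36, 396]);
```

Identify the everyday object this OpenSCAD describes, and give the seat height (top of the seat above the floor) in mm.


A stool. The seat height is 418 mm.

A 272×281×22 slab at z = 396 on four corner posts — a stool. The seat top is 396 + 22 = 418 mm.


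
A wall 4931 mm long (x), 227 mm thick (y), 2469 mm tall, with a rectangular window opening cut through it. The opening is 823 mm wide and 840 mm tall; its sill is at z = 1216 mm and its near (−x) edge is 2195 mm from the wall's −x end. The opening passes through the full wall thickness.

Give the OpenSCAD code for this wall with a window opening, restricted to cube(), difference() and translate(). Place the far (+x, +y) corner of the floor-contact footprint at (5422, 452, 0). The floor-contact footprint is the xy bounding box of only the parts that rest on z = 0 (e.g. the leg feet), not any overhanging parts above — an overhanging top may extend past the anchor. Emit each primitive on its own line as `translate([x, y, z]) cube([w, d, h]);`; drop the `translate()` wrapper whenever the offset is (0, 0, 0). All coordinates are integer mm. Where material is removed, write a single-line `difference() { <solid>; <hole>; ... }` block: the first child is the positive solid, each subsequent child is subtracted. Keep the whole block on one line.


difference() { translate([491, 225, 0]) cube([4931, 227, 2469]); translate([2686, 225, 1216]) cube([823, 227, 840]); }
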